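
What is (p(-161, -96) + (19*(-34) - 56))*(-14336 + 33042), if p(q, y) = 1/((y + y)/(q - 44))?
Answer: -1258717387/96 ≈ -1.3112e+7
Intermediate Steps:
p(q, y) = (-44 + q)/(2*y) (p(q, y) = 1/((2*y)/(-44 + q)) = 1/(2*y/(-44 + q)) = (-44 + q)/(2*y))
(p(-161, -96) + (19*(-34) - 56))*(-14336 + 33042) = ((½)*(-44 - 161)/(-96) + (19*(-34) - 56))*(-14336 + 33042) = ((½)*(-1/96)*(-205) + (-646 - 56))*18706 = (205/192 - 702)*18706 = -134579/192*18706 = -1258717387/96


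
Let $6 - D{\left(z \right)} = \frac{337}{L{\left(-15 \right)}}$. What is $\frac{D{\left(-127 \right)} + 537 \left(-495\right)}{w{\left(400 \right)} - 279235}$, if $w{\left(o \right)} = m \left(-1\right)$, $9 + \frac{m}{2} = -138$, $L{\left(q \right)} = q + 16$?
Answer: $\frac{266146}{278941} \approx 0.95413$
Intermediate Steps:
$L{\left(q \right)} = 16 + q$
$D{\left(z \right)} = -331$ ($D{\left(z \right)} = 6 - \frac{337}{16 - 15} = 6 - \frac{337}{1} = 6 - 337 \cdot 1 = 6 - 337 = -331$)
$m = -294$ ($m = -18 + 2 \left(-138\right) = -18 - 276 = -294$)
$w{\left(o \right)} = 294$ ($w{\left(o \right)} = \left(-294\right) \left(-1\right) = 294$)
$\frac{D{\left(-127 \right)} + 537 \left(-495\right)}{w{\left(400 \right)} - 279235} = \frac{-331 + 537 \left(-495\right)}{294 - 279235} = \frac{-331 - 265815}{-278941} = \left(-266146\right) \left(- \frac{1}{278941}\right) = \frac{266146}{278941}$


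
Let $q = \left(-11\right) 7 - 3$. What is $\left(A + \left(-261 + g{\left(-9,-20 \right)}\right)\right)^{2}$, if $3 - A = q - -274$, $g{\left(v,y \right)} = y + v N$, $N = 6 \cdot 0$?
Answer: $222784$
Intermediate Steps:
$N = 0$
$q = -80$ ($q = -77 - 3 = -80$)
$g{\left(v,y \right)} = y$ ($g{\left(v,y \right)} = y + v 0 = y + 0 = y$)
$A = -191$ ($A = 3 - \left(-80 - -274\right) = 3 - \left(-80 + 274\right) = 3 - 194 = -191$)
$\left(A + \left(-261 + g{\left(-9,-20 \right)}\right)\right)^{2} = \left(-191 - 281\right)^{2} = \left(-472\right)^{2} = 222784$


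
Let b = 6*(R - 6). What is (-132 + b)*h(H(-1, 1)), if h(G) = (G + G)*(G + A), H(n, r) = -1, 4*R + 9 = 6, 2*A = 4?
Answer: 345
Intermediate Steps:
A = 2 (A = (½)*4 = 2)
R = -¾ (R = -9/4 + (¼)*6 = -9/4 + 3/2 = -¾ ≈ -0.75000)
h(G) = 2*G*(2 + G) (h(G) = (G + G)*(G + 2) = (2*G)*(2 + G) = 2*G*(2 + G))
b = -81/2 (b = 6*(-¾ - 6) = 6*(-27/4) = -81/2 ≈ -40.500)
(-132 + b)*h(H(-1, 1)) = (-132 - 81/2)*(2*(-1)*(2 - 1)) = -345*(-1) = -345/2*(-2) = 345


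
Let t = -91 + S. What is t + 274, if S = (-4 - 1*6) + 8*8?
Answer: 237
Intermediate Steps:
S = 54 (S = (-4 - 6) + 64 = -10 + 64 = 54)
t = -37 (t = -91 + 54 = -37)
t + 274 = -37 + 274 = 237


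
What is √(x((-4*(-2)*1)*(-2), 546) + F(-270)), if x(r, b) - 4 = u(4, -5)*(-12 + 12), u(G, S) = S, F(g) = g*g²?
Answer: 2*I*√4920749 ≈ 4436.6*I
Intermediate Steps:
F(g) = g³
x(r, b) = 4 (x(r, b) = 4 - 5*(-12 + 12) = 4 - 5*0 = 4 + 0 = 4)
√(x((-4*(-2)*1)*(-2), 546) + F(-270)) = √(4 + (-270)³) = √(4 - 19683000) = √(-19682996) = 2*I*√4920749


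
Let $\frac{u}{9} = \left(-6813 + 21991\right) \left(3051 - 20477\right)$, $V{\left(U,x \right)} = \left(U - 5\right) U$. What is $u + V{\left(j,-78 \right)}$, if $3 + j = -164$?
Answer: $-2380397728$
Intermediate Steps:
$j = -167$ ($j = -3 - 164 = -167$)
$V{\left(U,x \right)} = U \left(-5 + U\right)$ ($V{\left(U,x \right)} = \left(-5 + U\right) U = U \left(-5 + U\right)$)
$u = -2380426452$ ($u = 9 \left(-6813 + 21991\right) \left(3051 - 20477\right) = 9 \cdot 15178 \left(-17426\right) = 9 \left(-264491828\right) = -2380426452$)
$u + V{\left(j,-78 \right)} = -2380426452 - 167 \left(-5 - 167\right) = -2380426452 - -28724 = -2380426452 + 28724 = -2380397728$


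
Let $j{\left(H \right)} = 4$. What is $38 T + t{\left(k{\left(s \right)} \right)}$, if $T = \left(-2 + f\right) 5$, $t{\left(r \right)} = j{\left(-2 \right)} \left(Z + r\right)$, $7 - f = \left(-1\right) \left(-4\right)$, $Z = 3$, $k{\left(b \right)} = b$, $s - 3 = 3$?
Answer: $226$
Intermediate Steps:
$s = 6$ ($s = 3 + 3 = 6$)
$f = 3$ ($f = 7 - \left(-1\right) \left(-4\right) = 7 - 4 = 3$)
$t{\left(r \right)} = 12 + 4 r$ ($t{\left(r \right)} = 4 \left(3 + r\right) = 12 + 4 r$)
$T = 5$ ($T = \left(-2 + 3\right) 5 = 1 \cdot 5 = 5$)
$38 T + t{\left(k{\left(s \right)} \right)} = 38 \cdot 5 + \left(12 + 4 \cdot 6\right) = 190 + \left(12 + 24\right) = 190 + 36 = 226$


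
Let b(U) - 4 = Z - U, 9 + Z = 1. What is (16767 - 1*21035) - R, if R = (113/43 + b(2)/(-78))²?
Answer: -1335955052/312481 ≈ -4275.3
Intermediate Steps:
Z = -8 (Z = -9 + 1 = -8)
b(U) = -4 - U (b(U) = 4 + (-8 - U) = -4 - U)
R = 2286144/312481 (R = (113/43 + (-4 - 1*2)/(-78))² = (113*(1/43) + (-4 - 2)*(-1/78))² = (113/43 - 6*(-1/78))² = (113/43 + 1/13)² = (1512/559)² = 2286144/312481 ≈ 7.3161)
(16767 - 1*21035) - R = (16767 - 1*21035) - 1*2286144/312481 = (16767 - 21035) - 2286144/312481 = -4268 - 2286144/312481 = -1335955052/312481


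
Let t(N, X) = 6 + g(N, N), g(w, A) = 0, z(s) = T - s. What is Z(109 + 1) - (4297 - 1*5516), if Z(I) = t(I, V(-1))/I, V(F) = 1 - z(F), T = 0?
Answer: 67048/55 ≈ 1219.1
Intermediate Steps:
z(s) = -s (z(s) = 0 - s = -s)
V(F) = 1 + F (V(F) = 1 - (-1)*F = 1 + F)
t(N, X) = 6 (t(N, X) = 6 + 0 = 6)
Z(I) = 6/I
Z(109 + 1) - (4297 - 1*5516) = 6/(109 + 1) - (4297 - 1*5516) = 6/110 - (4297 - 5516) = 6*(1/110) - 1*(-1219) = 3/55 + 1219 = 67048/55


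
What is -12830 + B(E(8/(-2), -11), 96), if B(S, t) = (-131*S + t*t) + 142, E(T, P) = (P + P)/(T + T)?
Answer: -15329/4 ≈ -3832.3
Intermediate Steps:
E(T, P) = P/T (E(T, P) = (2*P)/((2*T)) = (2*P)*(1/(2*T)) = P/T)
B(S, t) = 142 + t**2 - 131*S (B(S, t) = (-131*S + t**2) + 142 = (t**2 - 131*S) + 142 = 142 + t**2 - 131*S)
-12830 + B(E(8/(-2), -11), 96) = -12830 + (142 + 96**2 - (-1441)/(8/(-2))) = -12830 + (142 + 9216 - (-1441)/(8*(-1/2))) = -12830 + (142 + 9216 - (-1441)/(-4)) = -12830 + (142 + 9216 - (-1441)*(-1)/4) = -12830 + (142 + 9216 - 131*11/4) = -12830 + (142 + 9216 - 1441/4) = -12830 + 35991/4 = -15329/4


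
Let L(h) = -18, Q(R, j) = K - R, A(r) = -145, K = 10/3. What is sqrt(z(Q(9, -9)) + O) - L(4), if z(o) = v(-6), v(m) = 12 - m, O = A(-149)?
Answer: 18 + I*sqrt(127) ≈ 18.0 + 11.269*I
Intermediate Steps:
K = 10/3 (K = 10*(1/3) = 10/3 ≈ 3.3333)
Q(R, j) = 10/3 - R
O = -145
z(o) = 18 (z(o) = 12 - 1*(-6) = 12 + 6 = 18)
sqrt(z(Q(9, -9)) + O) - L(4) = sqrt(18 - 145) - 1*(-18) = sqrt(-127) + 18 = I*sqrt(127) + 18 = 18 + I*sqrt(127)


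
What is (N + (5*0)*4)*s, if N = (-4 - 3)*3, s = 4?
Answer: -84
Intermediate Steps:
N = -21 (N = -7*3 = -21)
(N + (5*0)*4)*s = (-21 + (5*0)*4)*4 = (-21 + 0*4)*4 = (-21 + 0)*4 = -21*4 = -84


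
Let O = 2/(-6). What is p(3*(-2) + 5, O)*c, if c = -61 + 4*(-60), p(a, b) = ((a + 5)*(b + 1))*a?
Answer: 2408/3 ≈ 802.67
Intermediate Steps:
O = -⅓ (O = 2*(-⅙) = -⅓ ≈ -0.33333)
p(a, b) = a*(1 + b)*(5 + a) (p(a, b) = ((5 + a)*(1 + b))*a = ((1 + b)*(5 + a))*a = a*(1 + b)*(5 + a))
c = -301 (c = -61 - 240 = -301)
p(3*(-2) + 5, O)*c = ((3*(-2) + 5)*(5 + (3*(-2) + 5) + 5*(-⅓) + (3*(-2) + 5)*(-⅓)))*(-301) = ((-6 + 5)*(5 + (-6 + 5) - 5/3 + (-6 + 5)*(-⅓)))*(-301) = -(5 - 1 - 5/3 - 1*(-⅓))*(-301) = -(5 - 1 - 5/3 + ⅓)*(-301) = -1*8/3*(-301) = -8/3*(-301) = 2408/3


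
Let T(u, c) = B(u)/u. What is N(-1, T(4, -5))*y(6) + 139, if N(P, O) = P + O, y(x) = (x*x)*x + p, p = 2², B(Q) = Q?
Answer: 139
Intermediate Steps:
p = 4
T(u, c) = 1 (T(u, c) = u/u = 1)
y(x) = 4 + x³ (y(x) = (x*x)*x + 4 = x²*x + 4 = x³ + 4 = 4 + x³)
N(P, O) = O + P
N(-1, T(4, -5))*y(6) + 139 = (1 - 1)*(4 + 6³) + 139 = 0*(4 + 216) + 139 = 0*220 + 139 = 0 + 139 = 139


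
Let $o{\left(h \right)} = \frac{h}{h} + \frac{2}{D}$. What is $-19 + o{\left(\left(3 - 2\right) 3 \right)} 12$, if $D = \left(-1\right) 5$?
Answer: $- \frac{59}{5} \approx -11.8$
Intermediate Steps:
$D = -5$
$o{\left(h \right)} = \frac{3}{5}$ ($o{\left(h \right)} = \frac{h}{h} + \frac{2}{-5} = 1 + 2 \left(- \frac{1}{5}\right) = 1 - \frac{2}{5} = \frac{3}{5}$)
$-19 + o{\left(\left(3 - 2\right) 3 \right)} 12 = -19 + \frac{3}{5} \cdot 12 = -19 + \frac{36}{5} = - \frac{59}{5}$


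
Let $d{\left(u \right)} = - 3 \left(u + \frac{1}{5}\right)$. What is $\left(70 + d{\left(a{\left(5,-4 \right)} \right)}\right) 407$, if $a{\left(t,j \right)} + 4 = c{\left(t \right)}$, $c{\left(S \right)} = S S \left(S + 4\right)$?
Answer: $- \frac{1207976}{5} \approx -2.416 \cdot 10^{5}$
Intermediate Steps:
$c{\left(S \right)} = S^{2} \left(4 + S\right)$
$a{\left(t,j \right)} = -4 + t^{2} \left(4 + t\right)$
$d{\left(u \right)} = - \frac{3}{5} - 3 u$ ($d{\left(u \right)} = - 3 \left(u + \frac{1}{5}\right) = - 3 \left(\frac{1}{5} + u\right) = - \frac{3}{5} - 3 u$)
$\left(70 + d{\left(a{\left(5,-4 \right)} \right)}\right) 407 = \left(70 - \left(\frac{3}{5} + 3 \left(-4 + 5^{2} \left(4 + 5\right)\right)\right)\right) 407 = \left(70 - \left(\frac{3}{5} + 3 \left(-4 + 25 \cdot 9\right)\right)\right) 407 = \left(70 - \left(\frac{3}{5} + 3 \left(-4 + 225\right)\right)\right) 407 = \left(70 - \frac{3318}{5}\right) 407 = \left(- \frac{2968}{5}\right) 407 = - \frac{1207976}{5}$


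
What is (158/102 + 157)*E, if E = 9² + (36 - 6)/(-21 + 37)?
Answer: 52559/4 ≈ 13140.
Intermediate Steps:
E = 663/8 (E = 81 + 30/16 = 81 + 30*(1/16) = 81 + 15/8 = 663/8 ≈ 82.875)
(158/102 + 157)*E = (158/102 + 157)*(663/8) = (158*(1/102) + 157)*(663/8) = (79/51 + 157)*(663/8) = (8086/51)*(663/8) = 52559/4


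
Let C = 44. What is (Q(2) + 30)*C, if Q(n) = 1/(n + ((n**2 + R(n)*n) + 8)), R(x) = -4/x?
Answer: 6622/5 ≈ 1324.4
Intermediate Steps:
Q(n) = 1/(4 + n + n**2) (Q(n) = 1/(n + ((n**2 + (-4/n)*n) + 8)) = 1/(n + ((n**2 - 4) + 8)) = 1/(n + ((-4 + n**2) + 8)) = 1/(n + (4 + n**2)) = 1/(4 + n + n**2))
(Q(2) + 30)*C = (1/(4 + 2 + 2**2) + 30)*44 = (1/(4 + 2 + 4) + 30)*44 = (1/10 + 30)*44 = (301/10)*44 = 6622/5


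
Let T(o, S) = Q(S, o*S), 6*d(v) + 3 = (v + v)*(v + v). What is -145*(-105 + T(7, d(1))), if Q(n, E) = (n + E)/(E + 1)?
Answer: 196765/13 ≈ 15136.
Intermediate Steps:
d(v) = -½ + 2*v²/3 (d(v) = -½ + ((v + v)*(v + v))/6 = -½ + ((2*v)*(2*v))/6 = -½ + (4*v²)/6 = -½ + 2*v²/3)
Q(n, E) = (E + n)/(1 + E)
T(o, S) = (S + S*o)/(1 + S*o) (T(o, S) = (o*S + S)/(1 + o*S) = (S*o + S)/(1 + S*o) = (S + S*o)/(1 + S*o))
-145*(-105 + T(7, d(1))) = -145*(-105 + (-½ + (⅔)*1²)*(1 + 7)/(1 + (-½ + (⅔)*1²)*7)) = -145*(-105 + (-½ + (⅔)*1)*8/(1 + (-½ + (⅔)*1)*7)) = -145*(-105 + (-½ + ⅔)*8/(1 + (-½ + ⅔)*7)) = -145*(-105 + (⅙)*8/(1 + (⅙)*7)) = -145*(-105 + (⅙)*8/(1 + 7/6)) = -145*(-105 + (⅙)*8/(13/6)) = -145*(-105 + (⅙)*(6/13)*8) = -145*(-105 + 8/13) = -145*(-1357/13) = 196765/13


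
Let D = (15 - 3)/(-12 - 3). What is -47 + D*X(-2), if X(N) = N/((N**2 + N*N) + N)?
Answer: -701/15 ≈ -46.733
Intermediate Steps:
X(N) = N/(N + 2*N**2) (X(N) = N/((N**2 + N**2) + N) = N/(2*N**2 + N) = N/(N + 2*N**2))
D = -4/5 (D = 12/(-15) = 12*(-1/15) = -4/5 ≈ -0.80000)
-47 + D*X(-2) = -47 - 4/(5*(1 + 2*(-2))) = -47 - 4/(5*(1 - 4)) = -47 - 4/5/(-3) = -47 - 4/5*(-1/3) = -47 + 4/15 = -701/15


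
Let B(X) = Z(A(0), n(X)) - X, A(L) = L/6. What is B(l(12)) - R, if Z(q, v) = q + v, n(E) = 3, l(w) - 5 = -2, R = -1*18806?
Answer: 18806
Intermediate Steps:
R = -18806
A(L) = L/6 (A(L) = L*(1/6) = L/6)
l(w) = 3 (l(w) = 5 - 2 = 3)
B(X) = 3 - X (B(X) = ((1/6)*0 + 3) - X = (0 + 3) - X = 3 - X)
B(l(12)) - R = (3 - 1*3) - 1*(-18806) = (3 - 3) + 18806 = 0 + 18806 = 18806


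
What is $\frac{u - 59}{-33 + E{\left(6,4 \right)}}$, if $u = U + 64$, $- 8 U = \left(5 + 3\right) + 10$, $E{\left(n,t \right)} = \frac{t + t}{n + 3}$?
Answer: $- \frac{99}{1156} \approx -0.08564$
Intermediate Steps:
$E{\left(n,t \right)} = \frac{2 t}{3 + n}$
$U = - \frac{9}{4}$ ($U = - \frac{\left(5 + 3\right) + 10}{8} = - \frac{8 + 10}{8} = \left(- \frac{1}{8}\right) 18 = - \frac{9}{4} \approx -2.25$)
$u = \frac{247}{4}$ ($u = - \frac{9}{4} + 64 = \frac{247}{4} \approx 61.75$)
$\frac{u - 59}{-33 + E{\left(6,4 \right)}} = \frac{\frac{247}{4} - 59}{-33 + 2 \cdot 4 \frac{1}{3 + 6}} = \frac{11}{4 \left(-33 + 2 \cdot 4 \cdot \frac{1}{9}\right)} = \frac{11}{4 \left(-33 + \frac{8}{9}\right)} = \frac{11}{4 \left(- \frac{289}{9}\right)} = \frac{11}{4} \left(- \frac{9}{289}\right) = - \frac{99}{1156}$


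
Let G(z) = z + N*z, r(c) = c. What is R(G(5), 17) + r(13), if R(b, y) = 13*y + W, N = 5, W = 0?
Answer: 234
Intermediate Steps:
G(z) = 6*z (G(z) = z + 5*z = 6*z)
R(b, y) = 13*y (R(b, y) = 13*y + 0 = 13*y)
R(G(5), 17) + r(13) = 13*17 + 13 = 221 + 13 = 234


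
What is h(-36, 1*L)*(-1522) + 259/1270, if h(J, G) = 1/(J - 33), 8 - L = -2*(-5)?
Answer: 1950811/87630 ≈ 22.262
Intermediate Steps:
L = -2 (L = 8 - (-2)*(-5) = 8 - 1*10 = 8 - 10 = -2)
h(J, G) = 1/(-33 + J)
h(-36, 1*L)*(-1522) + 259/1270 = -1522/(-33 - 36) + 259/1270 = -1522/(-69) + 259*(1/1270) = -1/69*(-1522) + 259/1270 = 1522/69 + 259/1270 = 1950811/87630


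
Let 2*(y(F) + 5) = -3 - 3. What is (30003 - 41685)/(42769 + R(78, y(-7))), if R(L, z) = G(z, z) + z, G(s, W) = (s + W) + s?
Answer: -11682/42737 ≈ -0.27335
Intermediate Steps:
y(F) = -8 (y(F) = -5 + (-3 - 3)/2 = -5 + (1/2)*(-6) = -5 - 3 = -8)
G(s, W) = W + 2*s (G(s, W) = (W + s) + s = W + 2*s)
R(L, z) = 4*z (R(L, z) = (z + 2*z) + z = 3*z + z = 4*z)
(30003 - 41685)/(42769 + R(78, y(-7))) = (30003 - 41685)/(42769 + 4*(-8)) = -11682/(42769 - 32) = -11682/42737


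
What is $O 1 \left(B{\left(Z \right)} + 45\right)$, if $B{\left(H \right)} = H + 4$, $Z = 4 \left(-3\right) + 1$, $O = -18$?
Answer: $-684$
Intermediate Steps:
$Z = -11$ ($Z = -12 + 1 = -11$)
$B{\left(H \right)} = 4 + H$
$O 1 \left(B{\left(Z \right)} + 45\right) = \left(-18\right) 1 \left(\left(4 - 11\right) + 45\right) = - 18 \left(-7 + 45\right) = \left(-18\right) 38 = -684$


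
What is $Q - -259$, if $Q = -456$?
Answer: $-197$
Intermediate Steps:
$Q - -259 = -456 - -259 = -456 + 259 = -197$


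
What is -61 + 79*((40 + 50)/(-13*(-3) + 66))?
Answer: 47/7 ≈ 6.7143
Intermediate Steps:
-61 + 79*((40 + 50)/(-13*(-3) + 66)) = -61 + 79*(90/(39 + 66)) = -61 + 79*(90/105) = -61 + 79*(90*(1/105)) = -61 + 79*(6/7) = -61 + 474/7 = 47/7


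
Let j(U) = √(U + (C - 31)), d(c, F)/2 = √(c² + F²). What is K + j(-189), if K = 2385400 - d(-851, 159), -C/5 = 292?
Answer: 2385400 - 2*√749482 + 4*I*√105 ≈ 2.3837e+6 + 40.988*I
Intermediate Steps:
C = -1460 (C = -5*292 = -1460)
d(c, F) = 2*√(F² + c²) (d(c, F) = 2*√(c² + F²) = 2*√(F² + c²))
K = 2385400 - 2*√749482 (K = 2385400 - 2*√(159² + (-851)²) = 2385400 - 2*√(25281 + 724201) = 2385400 - 2*√749482 ≈ 2.3837e+6)
j(U) = √(-1491 + U) (j(U) = √(U + (-1460 - 31)) = √(U - 1491) = √(-1491 + U))
K + j(-189) = (2385400 - 2*√749482) + √(-1491 - 189) = (2385400 - 2*√749482) + √(-1680) = (2385400 - 2*√749482) + 4*I*√105 = 2385400 - 2*√749482 + 4*I*√105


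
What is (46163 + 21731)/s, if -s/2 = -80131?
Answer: 33947/80131 ≈ 0.42364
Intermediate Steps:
s = 160262 (s = -2*(-80131) = 160262)
(46163 + 21731)/s = (46163 + 21731)/160262 = 67894*(1/160262) = 33947/80131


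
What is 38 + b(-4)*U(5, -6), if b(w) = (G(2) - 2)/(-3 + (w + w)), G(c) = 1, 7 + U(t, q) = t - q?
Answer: 422/11 ≈ 38.364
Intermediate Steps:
U(t, q) = -7 + t - q (U(t, q) = -7 + (t - q) = -7 + t - q)
b(w) = -1/(-3 + 2*w) (b(w) = (1 - 2)/(-3 + (w + w)) = -1/(-3 + 2*w))
38 + b(-4)*U(5, -6) = 38 + (-1/(-3 + 2*(-4)))*(-7 + 5 - 1*(-6)) = 38 + (-1/(-3 - 8))*(-7 + 5 + 6) = 38 - 1/(-11)*4 = 38 - 1*(-1/11)*4 = 38 + (1/11)*4 = 38 + 4/11 = 422/11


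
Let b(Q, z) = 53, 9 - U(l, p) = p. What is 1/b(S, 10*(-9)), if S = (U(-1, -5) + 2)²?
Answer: 1/53 ≈ 0.018868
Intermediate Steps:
U(l, p) = 9 - p
S = 256 (S = ((9 - 1*(-5)) + 2)² = ((9 + 5) + 2)² = (14 + 2)² = 16² = 256)
1/b(S, 10*(-9)) = 1/53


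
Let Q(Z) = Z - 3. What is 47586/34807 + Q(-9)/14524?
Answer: 172680345/126384217 ≈ 1.3663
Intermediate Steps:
Q(Z) = -3 + Z
47586/34807 + Q(-9)/14524 = 47586/34807 + (-3 - 9)/14524 = 47586*(1/34807) - 12*1/14524 = 47586/34807 - 3/3631 = 172680345/126384217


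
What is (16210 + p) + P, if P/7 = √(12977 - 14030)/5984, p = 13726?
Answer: 29936 + 63*I*√13/5984 ≈ 29936.0 + 0.03796*I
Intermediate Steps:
P = 63*I*√13/5984 (P = 7*(√(12977 - 14030)/5984) = 7*(√(-1053)*(1/5984)) = 7*((9*I*√13)*(1/5984)) = 7*(9*I*√13/5984) = 63*I*√13/5984 ≈ 0.03796*I)
(16210 + p) + P = (16210 + 13726) + 63*I*√13/5984 = 29936 + 63*I*√13/5984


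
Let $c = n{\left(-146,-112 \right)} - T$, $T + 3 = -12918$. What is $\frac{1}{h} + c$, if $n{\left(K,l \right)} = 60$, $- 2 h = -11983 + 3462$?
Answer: $\frac{110611103}{8521} \approx 12981.0$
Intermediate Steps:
$h = \frac{8521}{2}$ ($h = - \frac{-11983 + 3462}{2} = \left(- \frac{1}{2}\right) \left(-8521\right) = \frac{8521}{2} \approx 4260.5$)
$T = -12921$ ($T = -3 - 12918 = -12921$)
$c = 12981$ ($c = 60 - -12921 = 60 + 12921 = 12981$)
$\frac{1}{h} + c = \frac{1}{\frac{8521}{2}} + 12981 = \frac{2}{8521} + 12981 = \frac{110611103}{8521}$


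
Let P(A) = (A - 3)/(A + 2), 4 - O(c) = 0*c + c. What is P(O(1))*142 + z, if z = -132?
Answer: -132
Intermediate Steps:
O(c) = 4 - c (O(c) = 4 - (0*c + c) = 4 - (0 + c) = 4 - c)
P(A) = (-3 + A)/(2 + A)
P(O(1))*142 + z = ((-3 + (4 - 1*1))/(2 + (4 - 1*1)))*142 - 132 = ((-3 + (4 - 1))/(2 + (4 - 1)))*142 - 132 = ((-3 + 3)/(2 + 3))*142 - 132 = (0/5)*142 - 132 = ((⅕)*0)*142 - 132 = 0*142 - 132 = 0 - 132 = -132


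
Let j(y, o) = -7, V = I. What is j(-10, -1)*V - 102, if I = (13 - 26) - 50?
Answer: 339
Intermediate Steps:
I = -63 (I = -13 - 50 = -63)
V = -63
j(-10, -1)*V - 102 = -7*(-63) - 102 = 441 - 102 = 339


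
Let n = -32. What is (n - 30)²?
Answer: 3844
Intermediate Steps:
(n - 30)² = (-32 - 30)² = (-62)² = 3844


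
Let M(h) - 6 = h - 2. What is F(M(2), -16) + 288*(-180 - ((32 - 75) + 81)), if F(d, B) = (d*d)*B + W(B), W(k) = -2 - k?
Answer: -63346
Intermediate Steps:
M(h) = 4 + h (M(h) = 6 + (h - 2) = 6 + (-2 + h) = 4 + h)
F(d, B) = -2 - B + B*d**2 (F(d, B) = (d*d)*B + (-2 - B) = d**2*B + (-2 - B) = B*d**2 + (-2 - B) = -2 - B + B*d**2)
F(M(2), -16) + 288*(-180 - ((32 - 75) + 81)) = (-2 - 1*(-16) - 16*(4 + 2)**2) + 288*(-180 - ((32 - 75) + 81)) = (-2 + 16 - 16*6**2) + 288*(-180 - (-43 + 81)) = (-2 + 16 - 16*36) + 288*(-180 - 1*38) = (-2 + 16 - 576) + 288*(-180 - 38) = -562 + 288*(-218) = -562 - 62784 = -63346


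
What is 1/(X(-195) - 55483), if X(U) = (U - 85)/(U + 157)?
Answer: -19/1054037 ≈ -1.8026e-5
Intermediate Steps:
X(U) = (-85 + U)/(157 + U)
1/(X(-195) - 55483) = 1/((-85 - 195)/(157 - 195) - 55483) = 1/(-280/(-38) - 55483) = 1/(-1/38*(-280) - 55483) = 1/(140/19 - 55483) = 1/(-1054037/19) = -19/1054037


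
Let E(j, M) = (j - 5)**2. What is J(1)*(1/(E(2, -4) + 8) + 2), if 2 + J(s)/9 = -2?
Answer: -1260/17 ≈ -74.118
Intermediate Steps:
E(j, M) = (-5 + j)**2
J(s) = -36 (J(s) = -18 + 9*(-2) = -18 - 18 = -36)
J(1)*(1/(E(2, -4) + 8) + 2) = -36*(1/((-5 + 2)**2 + 8) + 2) = -36*(1/((-3)**2 + 8) + 2) = -36*(1/(9 + 8) + 2) = -36*(1/17 + 2) = -36*35/17 = -1260/17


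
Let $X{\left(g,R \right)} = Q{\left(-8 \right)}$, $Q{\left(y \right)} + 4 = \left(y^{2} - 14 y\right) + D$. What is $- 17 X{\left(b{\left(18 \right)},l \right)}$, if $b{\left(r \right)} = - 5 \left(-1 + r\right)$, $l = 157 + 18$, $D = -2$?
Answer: $-2890$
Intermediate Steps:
$l = 175$
$Q{\left(y \right)} = -6 + y^{2} - 14 y$ ($Q{\left(y \right)} = -4 - \left(2 - y^{2} + 14 y\right) = -6 + y^{2} - 14 y$)
$b{\left(r \right)} = 5 - 5 r$
$X{\left(g,R \right)} = 170$ ($X{\left(g,R \right)} = -6 + \left(-8\right)^{2} - -112 = -6 + 64 + 112 = 170$)
$- 17 X{\left(b{\left(18 \right)},l \right)} = \left(-17\right) 170 = -2890$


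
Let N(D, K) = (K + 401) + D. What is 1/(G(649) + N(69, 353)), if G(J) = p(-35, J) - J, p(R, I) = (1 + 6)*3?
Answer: 1/195 ≈ 0.0051282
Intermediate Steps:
p(R, I) = 21 (p(R, I) = 7*3 = 21)
N(D, K) = 401 + D + K (N(D, K) = (401 + K) + D = 401 + D + K)
G(J) = 21 - J
1/(G(649) + N(69, 353)) = 1/((21 - 1*649) + (401 + 69 + 353)) = 1/((21 - 649) + 823) = 1/(-628 + 823) = 1/195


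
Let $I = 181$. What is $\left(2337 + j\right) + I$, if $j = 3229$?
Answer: $5747$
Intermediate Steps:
$\left(2337 + j\right) + I = \left(2337 + 3229\right) + 181 = 5566 + 181 = 5747$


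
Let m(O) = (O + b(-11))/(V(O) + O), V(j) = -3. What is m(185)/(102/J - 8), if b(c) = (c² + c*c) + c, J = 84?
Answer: -32/95 ≈ -0.33684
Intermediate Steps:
b(c) = c + 2*c² (b(c) = (c² + c²) + c = 2*c² + c = c + 2*c²)
m(O) = (231 + O)/(-3 + O) (m(O) = (O - 11*(1 + 2*(-11)))/(-3 + O) = (O - 11*(1 - 22))/(-3 + O) = (O - 11*(-21))/(-3 + O) = (O + 231)/(-3 + O) = (231 + O)/(-3 + O))
m(185)/(102/J - 8) = ((231 + 185)/(-3 + 185))/(102/84 - 8) = (416/182)/((1/84)*102 - 8) = ((1/182)*416)/(17/14 - 8) = 16/(7*(-95/14)) = (16/7)*(-14/95) = -32/95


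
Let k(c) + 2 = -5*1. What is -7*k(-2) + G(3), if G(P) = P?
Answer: 52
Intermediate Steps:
k(c) = -7 (k(c) = -2 - 5*1 = -2 - 5 = -7)
-7*k(-2) + G(3) = -7*(-7) + 3 = 49 + 3 = 52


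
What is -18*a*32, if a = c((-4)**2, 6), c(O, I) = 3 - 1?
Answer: -1152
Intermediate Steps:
c(O, I) = 2
a = 2
-18*a*32 = -18*2*32 = -36*32 = -1152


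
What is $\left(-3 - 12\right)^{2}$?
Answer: $225$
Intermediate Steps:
$\left(-3 - 12\right)^{2} = \left(-15\right)^{2} = 225$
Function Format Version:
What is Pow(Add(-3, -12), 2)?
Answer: 225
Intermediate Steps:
Pow(Add(-3, -12), 2) = Pow(-15, 2) = 225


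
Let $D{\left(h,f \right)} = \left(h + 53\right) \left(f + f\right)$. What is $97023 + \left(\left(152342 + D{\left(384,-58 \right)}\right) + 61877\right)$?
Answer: $260550$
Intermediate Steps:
$D{\left(h,f \right)} = 2 f \left(53 + h\right)$ ($D{\left(h,f \right)} = \left(53 + h\right) 2 f = 2 f \left(53 + h\right)$)
$97023 + \left(\left(152342 + D{\left(384,-58 \right)}\right) + 61877\right) = 97023 + \left(\left(152342 + 2 \left(-58\right) \left(53 + 384\right)\right) + 61877\right) = 97023 + \left(\left(152342 + 2 \left(-58\right) 437\right) + 61877\right) = 97023 + \left(\left(152342 - 50692\right) + 61877\right) = 97023 + \left(101650 + 61877\right) = 97023 + 163527 = 260550$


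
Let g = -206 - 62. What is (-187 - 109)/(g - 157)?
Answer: 296/425 ≈ 0.69647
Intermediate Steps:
g = -268
(-187 - 109)/(g - 157) = (-187 - 109)/(-268 - 157) = -296/(-425) = -296*(-1/425) = 296/425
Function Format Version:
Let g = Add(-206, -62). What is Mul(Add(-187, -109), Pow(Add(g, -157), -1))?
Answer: Rational(296, 425) ≈ 0.69647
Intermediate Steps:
g = -268
Mul(Add(-187, -109), Pow(Add(g, -157), -1)) = Mul(Add(-187, -109), Pow(Add(-268, -157), -1)) = Mul(-296, Pow(-425, -1)) = Mul(-296, Rational(-1, 425)) = Rational(296, 425)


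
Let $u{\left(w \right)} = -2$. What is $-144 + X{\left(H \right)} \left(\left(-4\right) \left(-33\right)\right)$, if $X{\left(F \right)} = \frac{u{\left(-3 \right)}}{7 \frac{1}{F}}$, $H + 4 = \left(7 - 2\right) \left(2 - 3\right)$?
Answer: $\frac{1368}{7} \approx 195.43$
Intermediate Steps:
$H = -9$ ($H = -4 + \left(7 - 2\right) \left(2 - 3\right) = -4 + 5 \left(2 + \left(-5 + 2\right)\right) = -4 + 5 \left(2 - 3\right) = -4 + 5 \left(-1\right) = -4 - 5 = -9$)
$X{\left(F \right)} = - \frac{2 F}{7}$ ($X{\left(F \right)} = - \frac{2}{7 \frac{1}{F}} = - 2 \frac{F}{7} = - \frac{2 F}{7}$)
$-144 + X{\left(H \right)} \left(\left(-4\right) \left(-33\right)\right) = -144 + \left(- \frac{2}{7}\right) \left(-9\right) \left(\left(-4\right) \left(-33\right)\right) = -144 + \frac{18}{7} \cdot 132 = -144 + \frac{2376}{7} = \frac{1368}{7}$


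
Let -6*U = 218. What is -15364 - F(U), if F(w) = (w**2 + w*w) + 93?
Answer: -162875/9 ≈ -18097.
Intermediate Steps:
U = -109/3 (U = -1/6*218 = -109/3 ≈ -36.333)
F(w) = 93 + 2*w**2 (F(w) = (w**2 + w**2) + 93 = 2*w**2 + 93 = 93 + 2*w**2)
-15364 - F(U) = -15364 - (93 + 2*(-109/3)**2) = -15364 - (93 + 2*(11881/9)) = -15364 - (93 + 23762/9) = -15364 - 1*24599/9 = -15364 - 24599/9 = -162875/9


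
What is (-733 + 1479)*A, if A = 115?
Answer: 85790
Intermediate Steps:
(-733 + 1479)*A = (-733 + 1479)*115 = 746*115 = 85790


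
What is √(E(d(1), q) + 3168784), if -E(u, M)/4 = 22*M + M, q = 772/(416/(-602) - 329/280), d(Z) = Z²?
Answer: 4*√101169180556881/22467 ≈ 1790.8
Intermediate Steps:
q = -9294880/22467 (q = 772/(416*(-1/602) - 329*1/280) = 772/(-208/301 - 47/40) = 772/(-22467/12040) = 772*(-12040/22467) = -9294880/22467 ≈ -413.71)
E(u, M) = -92*M (E(u, M) = -4*(22*M + M) = -92*M)
√(E(d(1), q) + 3168784) = √(-92*(-9294880/22467) + 3168784) = √(855128960/22467 + 3168784) = √(72048199088/22467) = 4*√101169180556881/22467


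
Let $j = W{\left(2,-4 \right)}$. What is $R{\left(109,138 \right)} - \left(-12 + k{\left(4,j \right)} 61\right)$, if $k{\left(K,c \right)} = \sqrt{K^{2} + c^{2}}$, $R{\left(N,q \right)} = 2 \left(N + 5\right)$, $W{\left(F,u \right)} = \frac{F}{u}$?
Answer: $240 - \frac{61 \sqrt{65}}{2} \approx -5.8989$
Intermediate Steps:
$j = - \frac{1}{2}$ ($j = \frac{2}{-4} = 2 \left(- \frac{1}{4}\right) = - \frac{1}{2} \approx -0.5$)
$R{\left(N,q \right)} = 10 + 2 N$ ($R{\left(N,q \right)} = 2 \left(5 + N\right) = 10 + 2 N$)
$R{\left(109,138 \right)} - \left(-12 + k{\left(4,j \right)} 61\right) = \left(10 + 2 \cdot 109\right) - \left(-12 + \sqrt{4^{2} + \left(- \frac{1}{2}\right)^{2}} \cdot 61\right) = \left(10 + 218\right) - \left(-12 + \sqrt{16 + \frac{1}{4}} \cdot 61\right) = 228 - \left(-12 + \sqrt{\frac{65}{4}} \cdot 61\right) = 228 - \left(-12 + \frac{\sqrt{65}}{2} \cdot 61\right) = 228 - \left(-12 + \frac{61 \sqrt{65}}{2}\right) = 228 + \left(12 - \frac{61 \sqrt{65}}{2}\right) = 240 - \frac{61 \sqrt{65}}{2}$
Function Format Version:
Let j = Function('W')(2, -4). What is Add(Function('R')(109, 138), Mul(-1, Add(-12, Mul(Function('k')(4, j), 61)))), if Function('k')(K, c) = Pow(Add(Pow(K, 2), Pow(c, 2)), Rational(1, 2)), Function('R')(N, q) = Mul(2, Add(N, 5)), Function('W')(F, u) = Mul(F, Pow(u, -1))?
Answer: Add(240, Mul(Rational(-61, 2), Pow(65, Rational(1, 2)))) ≈ -5.8989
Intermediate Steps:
j = Rational(-1, 2) (j = Mul(2, Pow(-4, -1)) = Mul(2, Rational(-1, 4)) = Rational(-1, 2) ≈ -0.50000)
Function('R')(N, q) = Add(10, Mul(2, N)) (Function('R')(N, q) = Mul(2, Add(5, N)) = Add(10, Mul(2, N)))
Add(Function('R')(109, 138), Mul(-1, Add(-12, Mul(Function('k')(4, j), 61)))) = Add(Add(10, Mul(2, 109)), Mul(-1, Add(-12, Mul(Pow(Add(Pow(4, 2), Pow(Rational(-1, 2), 2)), Rational(1, 2)), 61)))) = Add(Add(10, 218), Mul(-1, Add(-12, Mul(Pow(Add(16, Rational(1, 4)), Rational(1, 2)), 61)))) = Add(228, Mul(-1, Add(-12, Mul(Pow(Rational(65, 4), Rational(1, 2)), 61)))) = Add(228, Mul(-1, Add(-12, Mul(Mul(Rational(1, 2), Pow(65, Rational(1, 2))), 61)))) = Add(228, Mul(-1, Add(-12, Mul(Rational(61, 2), Pow(65, Rational(1, 2)))))) = Add(228, Add(12, Mul(Rational(-61, 2), Pow(65, Rational(1, 2))))) = Add(240, Mul(Rational(-61, 2), Pow(65, Rational(1, 2))))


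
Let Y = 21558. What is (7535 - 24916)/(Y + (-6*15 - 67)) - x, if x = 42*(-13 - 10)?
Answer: 20655985/21401 ≈ 965.19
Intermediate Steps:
x = -966 (x = 42*(-23) = -966)
(7535 - 24916)/(Y + (-6*15 - 67)) - x = (7535 - 24916)/(21558 + (-6*15 - 67)) - 1*(-966) = -17381/(21558 + (-90 - 67)) + 966 = -17381/(21558 - 157) + 966 = -17381/21401 + 966 = 20655985/21401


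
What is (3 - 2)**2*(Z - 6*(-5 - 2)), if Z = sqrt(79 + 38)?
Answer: 42 + 3*sqrt(13) ≈ 52.817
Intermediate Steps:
Z = 3*sqrt(13) (Z = sqrt(117) = 3*sqrt(13) ≈ 10.817)
(3 - 2)**2*(Z - 6*(-5 - 2)) = (3 - 2)**2*(3*sqrt(13) - 6*(-5 - 2)) = 1**2*(3*sqrt(13) - 6*(-7)) = 1*(3*sqrt(13) + 42) = 1*(42 + 3*sqrt(13)) = 42 + 3*sqrt(13)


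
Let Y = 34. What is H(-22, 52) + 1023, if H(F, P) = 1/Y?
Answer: 34783/34 ≈ 1023.0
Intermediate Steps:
H(F, P) = 1/34
H(-22, 52) + 1023 = 1/34 + 1023 = 34783/34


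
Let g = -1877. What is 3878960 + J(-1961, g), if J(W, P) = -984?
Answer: 3877976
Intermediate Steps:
3878960 + J(-1961, g) = 3878960 - 984 = 3877976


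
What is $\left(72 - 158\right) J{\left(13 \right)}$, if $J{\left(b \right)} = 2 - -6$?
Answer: $-688$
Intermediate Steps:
$J{\left(b \right)} = 8$ ($J{\left(b \right)} = 2 + 6 = 8$)
$\left(72 - 158\right) J{\left(13 \right)} = \left(72 - 158\right) 8 = \left(-86\right) 8 = -688$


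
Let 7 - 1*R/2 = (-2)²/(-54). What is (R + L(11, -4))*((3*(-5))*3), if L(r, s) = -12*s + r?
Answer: -9875/3 ≈ -3291.7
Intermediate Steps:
R = 382/27 (R = 14 - 2*(-2)²/(-54) = 14 - 8*(-1)/54 = 14 - 2*(-2/27) = 14 + 4/27 = 382/27 ≈ 14.148)
L(r, s) = r - 12*s
(R + L(11, -4))*((3*(-5))*3) = (382/27 + (11 - 12*(-4)))*((3*(-5))*3) = (382/27 + (11 + 48))*(-15*3) = (382/27 + 59)*(-45) = (1975/27)*(-45) = -9875/3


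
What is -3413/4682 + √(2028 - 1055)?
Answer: -3413/4682 + √973 ≈ 30.464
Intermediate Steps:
-3413/4682 + √(2028 - 1055) = -3413*1/4682 + √973 = -3413/4682 + √973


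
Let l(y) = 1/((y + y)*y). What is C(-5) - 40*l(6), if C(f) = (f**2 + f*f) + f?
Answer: 400/9 ≈ 44.444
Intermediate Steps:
C(f) = f + 2*f**2 (C(f) = (f**2 + f**2) + f = 2*f**2 + f = f + 2*f**2)
l(y) = 1/(2*y**2) (l(y) = 1/(((2*y))*y) = (1/(2*y))/y = 1/(2*y**2))
C(-5) - 40*l(6) = -5*(1 + 2*(-5)) - 20/6**2 = -5*(1 - 10) - 20/36 = -5*(-9) - 40*1/72 = 45 - 5/9 = 400/9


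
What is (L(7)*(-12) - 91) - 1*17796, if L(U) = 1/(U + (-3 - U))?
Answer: -17883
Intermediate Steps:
L(U) = -⅓ (L(U) = 1/(-3) = -⅓)
(L(7)*(-12) - 91) - 1*17796 = (-⅓*(-12) - 91) - 1*17796 = (4 - 91) - 17796 = -87 - 17796 = -17883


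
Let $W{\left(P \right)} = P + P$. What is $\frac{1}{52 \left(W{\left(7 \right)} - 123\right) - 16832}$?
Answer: $- \frac{1}{22500} \approx -4.4444 \cdot 10^{-5}$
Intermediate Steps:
$W{\left(P \right)} = 2 P$
$\frac{1}{52 \left(W{\left(7 \right)} - 123\right) - 16832} = \frac{1}{52 \left(2 \cdot 7 - 123\right) - 16832} = \frac{1}{52 \left(14 - 123\right) - 16832} = \frac{1}{52 \left(-109\right) - 16832} = \frac{1}{-5668 - 16832} = \frac{1}{-22500} = - \frac{1}{22500}$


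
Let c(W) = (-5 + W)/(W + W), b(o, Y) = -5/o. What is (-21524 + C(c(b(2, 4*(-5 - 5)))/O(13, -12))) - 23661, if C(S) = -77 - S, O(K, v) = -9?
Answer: -271571/6 ≈ -45262.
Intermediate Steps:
c(W) = (-5 + W)/(2*W) (c(W) = (-5 + W)/((2*W)) = (-5 + W)*(1/(2*W)) = (-5 + W)/(2*W))
(-21524 + C(c(b(2, 4*(-5 - 5)))/O(13, -12))) - 23661 = (-21524 + (-77 - (-5 - 5/2)/(2*((-5/2)))/(-9))) - 23661 = (-21524 + (-77 - (-5 - 5*½)/(2*((-5*½)))*(-1)/9)) - 23661 = (-21524 + (-77 - (-5 - 5/2)/(2*(-5/2))*(-1)/9)) - 23661 = (-21524 + (-77 - (½)*(-⅖)*(-15/2)*(-1)/9)) - 23661 = (-21524 + (-77 - 3*(-1)/(2*9))) - 23661 = (-21524 + (-77 - 1*(-⅙))) - 23661 = (-21524 + (-77 + ⅙)) - 23661 = (-21524 - 461/6) - 23661 = -129605/6 - 23661 = -271571/6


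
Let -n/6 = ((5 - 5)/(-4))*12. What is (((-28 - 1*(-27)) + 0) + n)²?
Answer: 1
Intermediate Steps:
n = 0 (n = -6*(5 - 5)/(-4)*12 = -6*0*(-¼)*12 = -0*12 = -6*0 = 0)
(((-28 - 1*(-27)) + 0) + n)² = (((-28 - 1*(-27)) + 0) + 0)² = (((-28 + 27) + 0) + 0)² = ((-1 + 0) + 0)² = (-1 + 0)² = (-1)² = 1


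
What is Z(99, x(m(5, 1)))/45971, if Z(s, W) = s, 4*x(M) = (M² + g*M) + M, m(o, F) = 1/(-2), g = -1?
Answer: 99/45971 ≈ 0.0021535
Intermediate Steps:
m(o, F) = -½
x(M) = M²/4 (x(M) = ((M² - M) + M)/4 = M²/4)
Z(99, x(m(5, 1)))/45971 = 99/45971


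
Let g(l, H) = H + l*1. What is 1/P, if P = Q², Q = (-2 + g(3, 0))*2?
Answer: ¼ ≈ 0.25000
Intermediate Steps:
g(l, H) = H + l
Q = 2 (Q = (-2 + (0 + 3))*2 = (-2 + 3)*2 = 1*2 = 2)
P = 4 (P = 2² = 4)
1/P = 1/4 = ¼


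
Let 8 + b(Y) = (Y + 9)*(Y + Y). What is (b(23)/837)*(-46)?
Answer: -22448/279 ≈ -80.459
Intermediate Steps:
b(Y) = -8 + 2*Y*(9 + Y) (b(Y) = -8 + (Y + 9)*(Y + Y) = -8 + (9 + Y)*(2*Y) = -8 + 2*Y*(9 + Y))
(b(23)/837)*(-46) = ((-8 + 2*23² + 18*23)/837)*(-46) = ((-8 + 2*529 + 414)*(1/837))*(-46) = ((-8 + 1058 + 414)*(1/837))*(-46) = (1464*(1/837))*(-46) = (488/279)*(-46) = -22448/279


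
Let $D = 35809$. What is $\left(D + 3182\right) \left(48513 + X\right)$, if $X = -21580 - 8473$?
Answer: $719773860$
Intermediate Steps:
$X = -30053$
$\left(D + 3182\right) \left(48513 + X\right) = \left(35809 + 3182\right) \left(48513 - 30053\right) = 38991 \cdot 18460 = 719773860$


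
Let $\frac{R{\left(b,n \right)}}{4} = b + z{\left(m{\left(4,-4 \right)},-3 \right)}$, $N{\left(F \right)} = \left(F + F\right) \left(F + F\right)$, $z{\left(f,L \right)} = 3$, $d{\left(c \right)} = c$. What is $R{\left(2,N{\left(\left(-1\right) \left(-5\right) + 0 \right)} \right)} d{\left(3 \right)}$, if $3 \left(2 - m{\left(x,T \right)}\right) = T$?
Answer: $60$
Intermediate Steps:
$m{\left(x,T \right)} = 2 - \frac{T}{3}$
$N{\left(F \right)} = 4 F^{2}$ ($N{\left(F \right)} = 2 F 2 F = 4 F^{2}$)
$R{\left(b,n \right)} = 12 + 4 b$ ($R{\left(b,n \right)} = 4 \left(b + 3\right) = 4 \left(3 + b\right) = 12 + 4 b$)
$R{\left(2,N{\left(\left(-1\right) \left(-5\right) + 0 \right)} \right)} d{\left(3 \right)} = \left(12 + 4 \cdot 2\right) 3 = \left(12 + 8\right) 3 = 20 \cdot 3 = 60$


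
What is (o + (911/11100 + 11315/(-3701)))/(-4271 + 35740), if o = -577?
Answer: -23826019589/1292781135900 ≈ -0.018430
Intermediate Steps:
(o + (911/11100 + 11315/(-3701)))/(-4271 + 35740) = (-577 + (911/11100 + 11315/(-3701)))/(-4271 + 35740) = (-577 + (911*(1/11100) + 11315*(-1/3701)))/31469 = (-577 + (911/11100 - 11315/3701))*(1/31469) = (-577 - 122224889/41081100)*(1/31469) = -23826019589/41081100*1/31469 = -23826019589/1292781135900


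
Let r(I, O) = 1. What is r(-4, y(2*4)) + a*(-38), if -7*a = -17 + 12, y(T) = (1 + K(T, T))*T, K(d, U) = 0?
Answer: -183/7 ≈ -26.143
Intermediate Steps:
y(T) = T (y(T) = (1 + 0)*T = 1*T = T)
a = 5/7 (a = -(-17 + 12)/7 = -1/7*(-5) = 5/7 ≈ 0.71429)
r(-4, y(2*4)) + a*(-38) = 1 + (5/7)*(-38) = 1 - 190/7 = -183/7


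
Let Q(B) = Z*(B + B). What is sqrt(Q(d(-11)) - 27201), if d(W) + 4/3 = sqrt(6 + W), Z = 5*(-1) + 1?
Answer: sqrt(-244713 - 72*I*sqrt(5))/3 ≈ 0.054242 - 164.9*I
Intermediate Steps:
Z = -4 (Z = -5 + 1 = -4)
d(W) = -4/3 + sqrt(6 + W)
Q(B) = -8*B (Q(B) = -4*(B + B) = -8*B)
sqrt(Q(d(-11)) - 27201) = sqrt(-8*(-4/3 + sqrt(6 - 11)) - 27201) = sqrt(-8*(-4/3 + sqrt(-5)) - 27201) = sqrt(-8*(-4/3 + I*sqrt(5)) - 27201) = sqrt((32/3 - 8*I*sqrt(5)) - 27201) = sqrt(-81571/3 - 8*I*sqrt(5))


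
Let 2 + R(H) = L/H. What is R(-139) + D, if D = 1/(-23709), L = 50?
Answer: -7776691/3295551 ≈ -2.3598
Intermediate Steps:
R(H) = -2 + 50/H
D = -1/23709 ≈ -4.2178e-5
R(-139) + D = (-2 + 50/(-139)) - 1/23709 = (-2 + 50*(-1/139)) - 1/23709 = (-2 - 50/139) - 1/23709 = -328/139 - 1/23709 = -7776691/3295551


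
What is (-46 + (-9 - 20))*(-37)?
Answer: 2775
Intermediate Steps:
(-46 + (-9 - 20))*(-37) = (-46 - 29)*(-37) = -75*(-37) = 2775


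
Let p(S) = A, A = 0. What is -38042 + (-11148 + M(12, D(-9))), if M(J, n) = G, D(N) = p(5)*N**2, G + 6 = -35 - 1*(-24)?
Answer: -49207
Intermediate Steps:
p(S) = 0
G = -17 (G = -6 + (-35 - 1*(-24)) = -6 + (-35 + 24) = -6 - 11 = -17)
D(N) = 0 (D(N) = 0*N**2 = 0)
M(J, n) = -17
-38042 + (-11148 + M(12, D(-9))) = -38042 + (-11148 - 17) = -38042 - 11165 = -49207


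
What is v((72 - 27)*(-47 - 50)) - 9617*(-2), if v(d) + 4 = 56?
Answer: 19286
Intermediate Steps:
v(d) = 52 (v(d) = -4 + 56 = 52)
v((72 - 27)*(-47 - 50)) - 9617*(-2) = 52 - 9617*(-2) = 52 - 1*(-19234) = 52 + 19234 = 19286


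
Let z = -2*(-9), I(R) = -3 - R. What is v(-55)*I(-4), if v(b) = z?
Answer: 18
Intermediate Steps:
z = 18
v(b) = 18
v(-55)*I(-4) = 18*(-3 - 1*(-4)) = 18*(-3 + 4) = 18*1 = 18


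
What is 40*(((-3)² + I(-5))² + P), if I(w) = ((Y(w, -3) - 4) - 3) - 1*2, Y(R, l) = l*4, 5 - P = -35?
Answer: 7360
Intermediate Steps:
P = 40 (P = 5 - 1*(-35) = 5 + 35 = 40)
Y(R, l) = 4*l
I(w) = -21 (I(w) = ((4*(-3) - 4) - 3) - 1*2 = ((-12 - 4) - 3) - 2 = (-16 - 3) - 2 = -19 - 2 = -21)
40*(((-3)² + I(-5))² + P) = 40*(((-3)² - 21)² + 40) = 40*((9 - 21)² + 40) = 40*((-12)² + 40) = 40*(144 + 40) = 40*184 = 7360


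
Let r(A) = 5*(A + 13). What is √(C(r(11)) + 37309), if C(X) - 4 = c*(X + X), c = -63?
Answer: √22193 ≈ 148.97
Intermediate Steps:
r(A) = 65 + 5*A (r(A) = 5*(13 + A) = 65 + 5*A)
C(X) = 4 - 126*X (C(X) = 4 - 63*(X + X) = 4 - 126*X)
√(C(r(11)) + 37309) = √((4 - 126*(65 + 5*11)) + 37309) = √((4 - 126*(65 + 55)) + 37309) = √((4 - 126*120) + 37309) = √((4 - 15120) + 37309) = √(-15116 + 37309) = √22193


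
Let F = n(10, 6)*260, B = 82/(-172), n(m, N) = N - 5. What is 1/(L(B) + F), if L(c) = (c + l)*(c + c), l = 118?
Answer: 3698/547093 ≈ 0.0067594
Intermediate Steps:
n(m, N) = -5 + N
B = -41/86 (B = 82*(-1/172) = -41/86 ≈ -0.47674)
L(c) = 2*c*(118 + c) (L(c) = (c + 118)*(c + c) = (118 + c)*(2*c) = 2*c*(118 + c))
F = 260 (F = (-5 + 6)*260 = 1*260 = 260)
1/(L(B) + F) = 1/(2*(-41/86)*(118 - 41/86) + 260) = 1/(2*(-41/86)*(10107/86) + 260) = 1/(-414387/3698 + 260) = 1/(547093/3698) = 3698/547093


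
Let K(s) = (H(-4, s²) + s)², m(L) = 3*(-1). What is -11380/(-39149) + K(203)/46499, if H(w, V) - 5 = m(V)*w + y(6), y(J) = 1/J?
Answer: 87366320429/65534016636 ≈ 1.3331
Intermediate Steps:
m(L) = -3
y(J) = 1/J
H(w, V) = 31/6 - 3*w (H(w, V) = 5 + (-3*w + 1/6) = 5 + (-3*w + ⅙) = 5 + (⅙ - 3*w) = 31/6 - 3*w)
K(s) = (103/6 + s)² (K(s) = ((31/6 - 3*(-4)) + s)² = ((31/6 + 12) + s)² = (103/6 + s)²)
-11380/(-39149) + K(203)/46499 = -11380/(-39149) + ((103 + 6*203)²/36)/46499 = -11380*(-1/39149) + ((103 + 1218)²/36)*(1/46499) = 11380/39149 + ((1/36)*1321²)*(1/46499) = 11380/39149 + ((1/36)*1745041)*(1/46499) = 11380/39149 + (1745041/36)*(1/46499) = 11380/39149 + 1745041/1673964 = 87366320429/65534016636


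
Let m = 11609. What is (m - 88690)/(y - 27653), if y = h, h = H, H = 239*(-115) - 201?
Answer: 77081/55339 ≈ 1.3929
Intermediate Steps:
H = -27686 (H = -27485 - 201 = -27686)
h = -27686
y = -27686
(m - 88690)/(y - 27653) = (11609 - 88690)/(-27686 - 27653) = -77081/(-55339) = -77081*(-1/55339) = 77081/55339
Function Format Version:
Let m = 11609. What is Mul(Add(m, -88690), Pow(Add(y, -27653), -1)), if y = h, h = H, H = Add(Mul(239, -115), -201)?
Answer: Rational(77081, 55339) ≈ 1.3929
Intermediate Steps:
H = -27686 (H = Add(-27485, -201) = -27686)
h = -27686
y = -27686
Mul(Add(m, -88690), Pow(Add(y, -27653), -1)) = Mul(Add(11609, -88690), Pow(Add(-27686, -27653), -1)) = Mul(-77081, Pow(-55339, -1)) = Mul(-77081, Rational(-1, 55339)) = Rational(77081, 55339)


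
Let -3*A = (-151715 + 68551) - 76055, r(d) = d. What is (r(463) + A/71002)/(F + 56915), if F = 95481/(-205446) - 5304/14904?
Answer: 700148544483339/85926891362838041 ≈ 0.0081482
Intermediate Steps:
A = 53073 (A = -((-151715 + 68551) - 76055)/3 = -(-83164 - 76055)/3 = -1/3*(-159219) = 53073)
F = -34899089/42527322 (F = 95481*(-1/205446) - 5304*1/14904 = -31827/68482 - 221/621 = -34899089/42527322 ≈ -0.82063)
(r(463) + A/71002)/(F + 56915) = (463 + 53073/71002)/(-34899089/42527322 + 56915) = (463 + 53073*(1/71002))/(2420407632541/42527322) = (463 + 53073/71002)*(42527322/2420407632541) = (32926999/71002)*(42527322/2420407632541) = 700148544483339/85926891362838041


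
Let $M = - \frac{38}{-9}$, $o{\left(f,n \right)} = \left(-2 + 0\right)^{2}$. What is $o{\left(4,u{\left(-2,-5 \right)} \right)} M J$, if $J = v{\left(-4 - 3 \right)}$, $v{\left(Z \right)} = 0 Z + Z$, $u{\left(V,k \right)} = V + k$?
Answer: $- \frac{1064}{9} \approx -118.22$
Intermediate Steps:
$v{\left(Z \right)} = Z$ ($v{\left(Z \right)} = 0 + Z = Z$)
$o{\left(f,n \right)} = 4$ ($o{\left(f,n \right)} = \left(-2\right)^{2} = 4$)
$M = \frac{38}{9}$ ($M = \left(-38\right) \left(- \frac{1}{9}\right) = \frac{38}{9} \approx 4.2222$)
$J = -7$ ($J = -4 - 3 = -7$)
$o{\left(4,u{\left(-2,-5 \right)} \right)} M J = 4 \cdot \frac{38}{9} \left(-7\right) = \frac{152}{9} \left(-7\right) = - \frac{1064}{9}$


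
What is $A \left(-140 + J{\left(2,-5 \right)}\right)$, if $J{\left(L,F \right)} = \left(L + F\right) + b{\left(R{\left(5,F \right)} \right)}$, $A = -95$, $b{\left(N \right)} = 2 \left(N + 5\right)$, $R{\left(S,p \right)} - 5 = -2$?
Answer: $12065$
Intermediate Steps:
$R{\left(S,p \right)} = 3$ ($R{\left(S,p \right)} = 5 - 2 = 3$)
$b{\left(N \right)} = 10 + 2 N$ ($b{\left(N \right)} = 2 \left(5 + N\right) = 10 + 2 N$)
$J{\left(L,F \right)} = 16 + F + L$ ($J{\left(L,F \right)} = \left(L + F\right) + \left(10 + 2 \cdot 3\right) = \left(F + L\right) + \left(10 + 6\right) = \left(F + L\right) + 16 = 16 + F + L$)
$A \left(-140 + J{\left(2,-5 \right)}\right) = - 95 \left(-140 + \left(16 - 5 + 2\right)\right) = - 95 \left(-140 + 13\right) = \left(-95\right) \left(-127\right) = 12065$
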